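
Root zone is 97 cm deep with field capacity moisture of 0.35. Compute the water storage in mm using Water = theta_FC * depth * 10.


Step 1: Water (mm) = theta_FC * depth (cm) * 10
Step 2: Water = 0.35 * 97 * 10
Step 3: Water = 339.5 mm

339.5


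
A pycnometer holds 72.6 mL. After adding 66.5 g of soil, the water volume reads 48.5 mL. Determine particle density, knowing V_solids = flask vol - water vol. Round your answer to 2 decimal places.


Step 1: Volume of solids = flask volume - water volume with soil
Step 2: V_solids = 72.6 - 48.5 = 24.1 mL
Step 3: Particle density = mass / V_solids = 66.5 / 24.1 = 2.76 g/cm^3

2.76


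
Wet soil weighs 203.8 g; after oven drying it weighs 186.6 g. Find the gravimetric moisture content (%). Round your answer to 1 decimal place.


Step 1: Water mass = wet - dry = 203.8 - 186.6 = 17.2 g
Step 2: w = 100 * water mass / dry mass
Step 3: w = 100 * 17.2 / 186.6 = 9.2%

9.2


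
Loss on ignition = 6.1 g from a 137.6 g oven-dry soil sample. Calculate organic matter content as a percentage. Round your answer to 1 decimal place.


Step 1: OM% = 100 * LOI / sample mass
Step 2: OM = 100 * 6.1 / 137.6
Step 3: OM = 4.4%

4.4


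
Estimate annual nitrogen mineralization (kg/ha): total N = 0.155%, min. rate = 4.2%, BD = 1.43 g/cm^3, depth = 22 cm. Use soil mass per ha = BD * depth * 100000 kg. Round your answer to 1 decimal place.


Step 1: Soil mass per ha = BD * depth * 100000 = 1.43 * 22 * 100000 = 3146000 kg
Step 2: Total N pool = soil mass * N%/100 = 3146000 * 0.155/100 = 4876.3 kg/ha
Step 3: N mineralized = N pool * rate%/100 = 4876.3 * 4.2/100 = 204.8 kg/ha/yr

204.8


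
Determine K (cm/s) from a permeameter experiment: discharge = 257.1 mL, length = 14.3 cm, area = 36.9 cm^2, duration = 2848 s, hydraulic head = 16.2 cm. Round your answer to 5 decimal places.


Step 1: K = Q * L / (A * t * h)
Step 2: Numerator = 257.1 * 14.3 = 3676.53
Step 3: Denominator = 36.9 * 2848 * 16.2 = 1702477.44
Step 4: K = 3676.53 / 1702477.44 = 0.00216 cm/s

0.00216


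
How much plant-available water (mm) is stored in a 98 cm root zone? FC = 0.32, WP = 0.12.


Step 1: Available water = (FC - WP) * depth * 10
Step 2: AW = (0.32 - 0.12) * 98 * 10
Step 3: AW = 0.2 * 98 * 10
Step 4: AW = 196.0 mm

196.0


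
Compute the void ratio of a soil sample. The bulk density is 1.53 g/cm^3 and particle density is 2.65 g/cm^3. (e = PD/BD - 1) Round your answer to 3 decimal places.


Step 1: e = PD / BD - 1
Step 2: e = 2.65 / 1.53 - 1
Step 3: e = 1.73203 - 1
Step 4: e = 0.732

0.732


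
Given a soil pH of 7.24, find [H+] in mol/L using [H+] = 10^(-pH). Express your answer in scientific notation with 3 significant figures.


Step 1: [H+] = 10^(-pH)
Step 2: [H+] = 10^(-7.24)
Step 3: [H+] = 5.75e-08 mol/L

5.75e-08


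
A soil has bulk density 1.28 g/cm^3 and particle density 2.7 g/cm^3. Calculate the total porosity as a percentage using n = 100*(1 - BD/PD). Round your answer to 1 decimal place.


Step 1: Formula: n = 100 * (1 - BD / PD)
Step 2: n = 100 * (1 - 1.28 / 2.7)
Step 3: n = 100 * (1 - 0.47407)
Step 4: n = 52.6%

52.6


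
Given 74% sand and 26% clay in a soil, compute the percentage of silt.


Step 1: sand + silt + clay = 100%
Step 2: silt = 100 - sand - clay
Step 3: silt = 100 - 74 - 26
Step 4: silt = 0%

0


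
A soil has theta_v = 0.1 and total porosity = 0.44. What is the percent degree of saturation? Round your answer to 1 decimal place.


Step 1: S = 100 * theta_v / n
Step 2: S = 100 * 0.1 / 0.44
Step 3: S = 22.7%

22.7


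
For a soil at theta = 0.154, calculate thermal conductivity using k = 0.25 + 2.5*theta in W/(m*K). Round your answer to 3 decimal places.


Step 1: k = 0.25 + 2.5 * theta
Step 2: k = 0.25 + 2.5 * 0.154
Step 3: k = 0.25 + 0.385
Step 4: k = 0.635 W/(m*K)

0.635


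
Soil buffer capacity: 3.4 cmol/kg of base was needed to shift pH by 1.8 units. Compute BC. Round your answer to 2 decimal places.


Step 1: BC = change in base / change in pH
Step 2: BC = 3.4 / 1.8
Step 3: BC = 1.89 cmol/(kg*pH unit)

1.89


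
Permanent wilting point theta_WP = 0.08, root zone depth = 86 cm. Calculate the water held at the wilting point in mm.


Step 1: Water (mm) = theta_WP * depth * 10
Step 2: Water = 0.08 * 86 * 10
Step 3: Water = 68.8 mm

68.8


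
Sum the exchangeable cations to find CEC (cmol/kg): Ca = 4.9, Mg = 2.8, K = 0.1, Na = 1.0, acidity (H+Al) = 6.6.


Step 1: CEC = Ca + Mg + K + Na + (H+Al)
Step 2: CEC = 4.9 + 2.8 + 0.1 + 1.0 + 6.6
Step 3: CEC = 15.4 cmol/kg

15.4


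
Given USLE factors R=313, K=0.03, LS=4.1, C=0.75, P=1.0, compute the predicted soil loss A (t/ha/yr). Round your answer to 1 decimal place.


Step 1: A = R * K * LS * C * P
Step 2: R * K = 313 * 0.03 = 9.39
Step 3: (R*K) * LS = 9.39 * 4.1 = 38.499
Step 4: * C * P = 38.499 * 0.75 * 1.0 = 28.9
Step 5: A = 28.9 t/(ha*yr)

28.9


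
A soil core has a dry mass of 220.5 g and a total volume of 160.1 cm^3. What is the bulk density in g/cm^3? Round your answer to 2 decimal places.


Step 1: Identify the formula: BD = dry mass / volume
Step 2: Substitute values: BD = 220.5 / 160.1
Step 3: BD = 1.38 g/cm^3

1.38


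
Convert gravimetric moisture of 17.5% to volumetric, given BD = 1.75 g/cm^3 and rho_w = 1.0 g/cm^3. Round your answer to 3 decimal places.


Step 1: theta = (w / 100) * BD / rho_w
Step 2: theta = (17.5 / 100) * 1.75 / 1.0
Step 3: theta = 0.175 * 1.75
Step 4: theta = 0.306

0.306


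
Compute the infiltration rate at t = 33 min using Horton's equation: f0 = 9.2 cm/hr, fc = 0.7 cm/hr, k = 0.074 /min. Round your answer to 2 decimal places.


Step 1: f = fc + (f0 - fc) * exp(-k * t)
Step 2: exp(-0.074 * 33) = 0.086987
Step 3: f = 0.7 + (9.2 - 0.7) * 0.086987
Step 4: f = 0.7 + 8.5 * 0.086987
Step 5: f = 1.44 cm/hr

1.44


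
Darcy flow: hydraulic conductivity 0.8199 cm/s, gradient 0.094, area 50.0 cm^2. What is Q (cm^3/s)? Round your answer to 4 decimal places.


Step 1: Apply Darcy's law: Q = K * i * A
Step 2: Q = 0.8199 * 0.094 * 50.0
Step 3: Q = 3.8535 cm^3/s

3.8535


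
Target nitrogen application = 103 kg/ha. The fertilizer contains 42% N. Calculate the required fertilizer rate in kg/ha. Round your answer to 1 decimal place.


Step 1: Fertilizer rate = target N / (N content / 100)
Step 2: Rate = 103 / (42 / 100)
Step 3: Rate = 103 / 0.42
Step 4: Rate = 245.2 kg/ha

245.2


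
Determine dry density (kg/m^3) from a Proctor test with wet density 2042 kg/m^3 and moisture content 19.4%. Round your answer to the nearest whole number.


Step 1: Dry density = wet density / (1 + w/100)
Step 2: Dry density = 2042 / (1 + 19.4/100)
Step 3: Dry density = 2042 / 1.194
Step 4: Dry density = 1710 kg/m^3

1710


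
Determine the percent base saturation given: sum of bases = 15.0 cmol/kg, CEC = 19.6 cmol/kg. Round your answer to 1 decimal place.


Step 1: BS = 100 * (sum of bases) / CEC
Step 2: BS = 100 * 15.0 / 19.6
Step 3: BS = 76.5%

76.5


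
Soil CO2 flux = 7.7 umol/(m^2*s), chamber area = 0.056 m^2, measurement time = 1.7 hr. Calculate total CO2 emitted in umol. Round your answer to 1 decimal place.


Step 1: Convert time to seconds: 1.7 hr * 3600 = 6120.0 s
Step 2: Total = flux * area * time_s
Step 3: Total = 7.7 * 0.056 * 6120.0
Step 4: Total = 2638.9 umol

2638.9


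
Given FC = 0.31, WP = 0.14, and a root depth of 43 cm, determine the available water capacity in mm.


Step 1: Available water = (FC - WP) * depth * 10
Step 2: AW = (0.31 - 0.14) * 43 * 10
Step 3: AW = 0.17 * 43 * 10
Step 4: AW = 73.1 mm

73.1


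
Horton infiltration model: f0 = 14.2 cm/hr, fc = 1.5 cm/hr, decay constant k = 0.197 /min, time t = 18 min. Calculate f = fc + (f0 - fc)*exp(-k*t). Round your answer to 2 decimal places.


Step 1: f = fc + (f0 - fc) * exp(-k * t)
Step 2: exp(-0.197 * 18) = 0.02884
Step 3: f = 1.5 + (14.2 - 1.5) * 0.02884
Step 4: f = 1.5 + 12.7 * 0.02884
Step 5: f = 1.87 cm/hr

1.87


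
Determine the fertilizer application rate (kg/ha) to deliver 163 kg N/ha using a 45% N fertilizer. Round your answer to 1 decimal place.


Step 1: Fertilizer rate = target N / (N content / 100)
Step 2: Rate = 163 / (45 / 100)
Step 3: Rate = 163 / 0.45
Step 4: Rate = 362.2 kg/ha

362.2


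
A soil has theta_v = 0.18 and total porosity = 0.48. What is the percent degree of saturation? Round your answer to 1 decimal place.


Step 1: S = 100 * theta_v / n
Step 2: S = 100 * 0.18 / 0.48
Step 3: S = 37.5%

37.5


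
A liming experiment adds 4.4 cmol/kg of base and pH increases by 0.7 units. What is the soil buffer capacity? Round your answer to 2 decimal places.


Step 1: BC = change in base / change in pH
Step 2: BC = 4.4 / 0.7
Step 3: BC = 6.29 cmol/(kg*pH unit)

6.29


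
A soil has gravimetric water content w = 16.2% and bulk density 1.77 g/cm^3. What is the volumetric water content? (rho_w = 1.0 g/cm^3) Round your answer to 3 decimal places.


Step 1: theta = (w / 100) * BD / rho_w
Step 2: theta = (16.2 / 100) * 1.77 / 1.0
Step 3: theta = 0.162 * 1.77
Step 4: theta = 0.287

0.287


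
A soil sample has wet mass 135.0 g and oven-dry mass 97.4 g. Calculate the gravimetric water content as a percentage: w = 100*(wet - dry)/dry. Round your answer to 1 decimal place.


Step 1: Water mass = wet - dry = 135.0 - 97.4 = 37.6 g
Step 2: w = 100 * water mass / dry mass
Step 3: w = 100 * 37.6 / 97.4 = 38.6%

38.6


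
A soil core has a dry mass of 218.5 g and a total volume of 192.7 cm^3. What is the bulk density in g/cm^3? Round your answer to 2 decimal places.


Step 1: Identify the formula: BD = dry mass / volume
Step 2: Substitute values: BD = 218.5 / 192.7
Step 3: BD = 1.13 g/cm^3

1.13


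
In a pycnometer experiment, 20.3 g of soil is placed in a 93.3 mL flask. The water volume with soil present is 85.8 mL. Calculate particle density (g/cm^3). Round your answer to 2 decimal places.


Step 1: Volume of solids = flask volume - water volume with soil
Step 2: V_solids = 93.3 - 85.8 = 7.5 mL
Step 3: Particle density = mass / V_solids = 20.3 / 7.5 = 2.71 g/cm^3

2.71


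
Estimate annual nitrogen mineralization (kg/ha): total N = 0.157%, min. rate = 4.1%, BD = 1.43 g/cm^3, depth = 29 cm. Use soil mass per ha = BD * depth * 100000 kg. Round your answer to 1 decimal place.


Step 1: Soil mass per ha = BD * depth * 100000 = 1.43 * 29 * 100000 = 4147000 kg
Step 2: Total N pool = soil mass * N%/100 = 4147000 * 0.157/100 = 6510.79 kg/ha
Step 3: N mineralized = N pool * rate%/100 = 6510.79 * 4.1/100 = 266.9 kg/ha/yr

266.9


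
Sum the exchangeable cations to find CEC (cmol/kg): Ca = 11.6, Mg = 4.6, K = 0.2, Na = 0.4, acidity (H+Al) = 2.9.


Step 1: CEC = Ca + Mg + K + Na + (H+Al)
Step 2: CEC = 11.6 + 4.6 + 0.2 + 0.4 + 2.9
Step 3: CEC = 19.7 cmol/kg

19.7


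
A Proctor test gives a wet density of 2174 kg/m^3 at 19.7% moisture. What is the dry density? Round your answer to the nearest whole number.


Step 1: Dry density = wet density / (1 + w/100)
Step 2: Dry density = 2174 / (1 + 19.7/100)
Step 3: Dry density = 2174 / 1.197
Step 4: Dry density = 1816 kg/m^3

1816


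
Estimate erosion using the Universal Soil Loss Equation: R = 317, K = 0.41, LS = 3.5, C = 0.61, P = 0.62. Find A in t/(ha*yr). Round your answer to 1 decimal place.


Step 1: A = R * K * LS * C * P
Step 2: R * K = 317 * 0.41 = 129.97
Step 3: (R*K) * LS = 129.97 * 3.5 = 454.895
Step 4: * C * P = 454.895 * 0.61 * 0.62 = 172.0
Step 5: A = 172.0 t/(ha*yr)

172.0


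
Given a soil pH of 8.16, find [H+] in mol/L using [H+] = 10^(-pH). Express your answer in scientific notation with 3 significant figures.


Step 1: [H+] = 10^(-pH)
Step 2: [H+] = 10^(-8.16)
Step 3: [H+] = 6.92e-09 mol/L

6.92e-09


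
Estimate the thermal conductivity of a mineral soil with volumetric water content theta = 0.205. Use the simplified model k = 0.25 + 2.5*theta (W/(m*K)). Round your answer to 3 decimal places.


Step 1: k = 0.25 + 2.5 * theta
Step 2: k = 0.25 + 2.5 * 0.205
Step 3: k = 0.25 + 0.513
Step 4: k = 0.763 W/(m*K)

0.763


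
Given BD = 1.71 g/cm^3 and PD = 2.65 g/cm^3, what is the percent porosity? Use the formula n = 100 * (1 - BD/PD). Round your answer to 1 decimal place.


Step 1: Formula: n = 100 * (1 - BD / PD)
Step 2: n = 100 * (1 - 1.71 / 2.65)
Step 3: n = 100 * (1 - 0.64528)
Step 4: n = 35.5%

35.5


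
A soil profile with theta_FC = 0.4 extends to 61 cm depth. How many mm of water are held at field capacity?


Step 1: Water (mm) = theta_FC * depth (cm) * 10
Step 2: Water = 0.4 * 61 * 10
Step 3: Water = 244.0 mm

244.0


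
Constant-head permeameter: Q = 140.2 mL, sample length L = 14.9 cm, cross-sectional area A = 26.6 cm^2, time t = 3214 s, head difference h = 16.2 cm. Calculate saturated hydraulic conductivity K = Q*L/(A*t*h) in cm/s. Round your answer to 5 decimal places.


Step 1: K = Q * L / (A * t * h)
Step 2: Numerator = 140.2 * 14.9 = 2088.98
Step 3: Denominator = 26.6 * 3214 * 16.2 = 1384976.88
Step 4: K = 2088.98 / 1384976.88 = 0.00151 cm/s

0.00151


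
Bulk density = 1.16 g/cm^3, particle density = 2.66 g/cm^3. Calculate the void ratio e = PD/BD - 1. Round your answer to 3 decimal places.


Step 1: e = PD / BD - 1
Step 2: e = 2.66 / 1.16 - 1
Step 3: e = 2.2931 - 1
Step 4: e = 1.293

1.293


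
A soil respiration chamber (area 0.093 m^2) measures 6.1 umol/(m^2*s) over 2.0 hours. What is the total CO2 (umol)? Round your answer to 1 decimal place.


Step 1: Convert time to seconds: 2.0 hr * 3600 = 7200.0 s
Step 2: Total = flux * area * time_s
Step 3: Total = 6.1 * 0.093 * 7200.0
Step 4: Total = 4084.6 umol

4084.6


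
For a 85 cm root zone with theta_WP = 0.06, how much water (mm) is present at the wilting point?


Step 1: Water (mm) = theta_WP * depth * 10
Step 2: Water = 0.06 * 85 * 10
Step 3: Water = 51.0 mm

51.0


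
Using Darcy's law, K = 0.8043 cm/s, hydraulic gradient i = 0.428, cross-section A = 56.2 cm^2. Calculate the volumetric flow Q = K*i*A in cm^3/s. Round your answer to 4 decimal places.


Step 1: Apply Darcy's law: Q = K * i * A
Step 2: Q = 0.8043 * 0.428 * 56.2
Step 3: Q = 19.3463 cm^3/s

19.3463


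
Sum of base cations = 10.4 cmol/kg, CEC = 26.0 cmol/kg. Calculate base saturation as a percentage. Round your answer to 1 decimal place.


Step 1: BS = 100 * (sum of bases) / CEC
Step 2: BS = 100 * 10.4 / 26.0
Step 3: BS = 40.0%

40.0


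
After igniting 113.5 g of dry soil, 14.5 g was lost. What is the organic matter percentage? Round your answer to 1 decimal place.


Step 1: OM% = 100 * LOI / sample mass
Step 2: OM = 100 * 14.5 / 113.5
Step 3: OM = 12.8%

12.8


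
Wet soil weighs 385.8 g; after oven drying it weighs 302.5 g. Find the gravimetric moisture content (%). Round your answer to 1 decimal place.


Step 1: Water mass = wet - dry = 385.8 - 302.5 = 83.3 g
Step 2: w = 100 * water mass / dry mass
Step 3: w = 100 * 83.3 / 302.5 = 27.5%

27.5


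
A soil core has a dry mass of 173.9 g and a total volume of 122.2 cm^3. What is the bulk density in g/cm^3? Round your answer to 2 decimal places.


Step 1: Identify the formula: BD = dry mass / volume
Step 2: Substitute values: BD = 173.9 / 122.2
Step 3: BD = 1.42 g/cm^3

1.42


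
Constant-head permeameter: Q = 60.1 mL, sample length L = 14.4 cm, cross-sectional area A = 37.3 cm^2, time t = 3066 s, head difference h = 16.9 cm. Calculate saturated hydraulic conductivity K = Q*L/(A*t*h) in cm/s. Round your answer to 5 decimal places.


Step 1: K = Q * L / (A * t * h)
Step 2: Numerator = 60.1 * 14.4 = 865.44
Step 3: Denominator = 37.3 * 3066 * 16.9 = 1932714.42
Step 4: K = 865.44 / 1932714.42 = 0.00045 cm/s

0.00045


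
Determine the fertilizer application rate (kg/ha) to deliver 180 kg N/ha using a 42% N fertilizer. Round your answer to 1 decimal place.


Step 1: Fertilizer rate = target N / (N content / 100)
Step 2: Rate = 180 / (42 / 100)
Step 3: Rate = 180 / 0.42
Step 4: Rate = 428.6 kg/ha

428.6


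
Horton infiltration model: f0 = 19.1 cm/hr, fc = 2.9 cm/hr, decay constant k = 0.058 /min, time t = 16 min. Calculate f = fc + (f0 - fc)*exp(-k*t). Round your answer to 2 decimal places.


Step 1: f = fc + (f0 - fc) * exp(-k * t)
Step 2: exp(-0.058 * 16) = 0.395344
Step 3: f = 2.9 + (19.1 - 2.9) * 0.395344
Step 4: f = 2.9 + 16.2 * 0.395344
Step 5: f = 9.3 cm/hr

9.3


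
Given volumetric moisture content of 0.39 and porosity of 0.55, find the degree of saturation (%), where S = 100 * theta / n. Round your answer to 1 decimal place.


Step 1: S = 100 * theta_v / n
Step 2: S = 100 * 0.39 / 0.55
Step 3: S = 70.9%

70.9


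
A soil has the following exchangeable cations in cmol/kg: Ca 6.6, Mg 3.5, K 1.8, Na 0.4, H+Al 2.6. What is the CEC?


Step 1: CEC = Ca + Mg + K + Na + (H+Al)
Step 2: CEC = 6.6 + 3.5 + 1.8 + 0.4 + 2.6
Step 3: CEC = 14.9 cmol/kg

14.9


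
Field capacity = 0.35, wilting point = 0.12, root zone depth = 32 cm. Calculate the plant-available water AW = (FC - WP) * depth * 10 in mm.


Step 1: Available water = (FC - WP) * depth * 10
Step 2: AW = (0.35 - 0.12) * 32 * 10
Step 3: AW = 0.23 * 32 * 10
Step 4: AW = 73.6 mm

73.6


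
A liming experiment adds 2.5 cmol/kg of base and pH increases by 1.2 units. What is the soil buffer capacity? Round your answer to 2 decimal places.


Step 1: BC = change in base / change in pH
Step 2: BC = 2.5 / 1.2
Step 3: BC = 2.08 cmol/(kg*pH unit)

2.08


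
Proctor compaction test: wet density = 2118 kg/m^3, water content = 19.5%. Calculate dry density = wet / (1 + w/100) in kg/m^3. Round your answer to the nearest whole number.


Step 1: Dry density = wet density / (1 + w/100)
Step 2: Dry density = 2118 / (1 + 19.5/100)
Step 3: Dry density = 2118 / 1.195
Step 4: Dry density = 1772 kg/m^3

1772


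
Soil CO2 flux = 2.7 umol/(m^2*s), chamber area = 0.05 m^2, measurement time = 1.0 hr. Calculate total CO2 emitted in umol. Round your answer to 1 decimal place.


Step 1: Convert time to seconds: 1.0 hr * 3600 = 3600.0 s
Step 2: Total = flux * area * time_s
Step 3: Total = 2.7 * 0.05 * 3600.0
Step 4: Total = 486.0 umol

486.0


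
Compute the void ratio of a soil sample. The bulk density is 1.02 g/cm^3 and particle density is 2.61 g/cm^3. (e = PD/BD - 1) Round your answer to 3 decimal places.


Step 1: e = PD / BD - 1
Step 2: e = 2.61 / 1.02 - 1
Step 3: e = 2.55882 - 1
Step 4: e = 1.559

1.559


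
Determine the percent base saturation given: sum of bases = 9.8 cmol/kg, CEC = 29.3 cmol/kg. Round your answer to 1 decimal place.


Step 1: BS = 100 * (sum of bases) / CEC
Step 2: BS = 100 * 9.8 / 29.3
Step 3: BS = 33.4%

33.4


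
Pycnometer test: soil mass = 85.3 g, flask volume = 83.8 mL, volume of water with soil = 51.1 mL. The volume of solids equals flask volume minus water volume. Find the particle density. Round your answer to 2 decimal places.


Step 1: Volume of solids = flask volume - water volume with soil
Step 2: V_solids = 83.8 - 51.1 = 32.7 mL
Step 3: Particle density = mass / V_solids = 85.3 / 32.7 = 2.61 g/cm^3

2.61


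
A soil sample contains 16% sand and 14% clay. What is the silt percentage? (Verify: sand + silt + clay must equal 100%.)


Step 1: sand + silt + clay = 100%
Step 2: silt = 100 - sand - clay
Step 3: silt = 100 - 16 - 14
Step 4: silt = 70%

70


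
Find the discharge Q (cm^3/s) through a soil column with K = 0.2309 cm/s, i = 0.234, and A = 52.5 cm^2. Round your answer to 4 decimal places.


Step 1: Apply Darcy's law: Q = K * i * A
Step 2: Q = 0.2309 * 0.234 * 52.5
Step 3: Q = 2.8366 cm^3/s

2.8366


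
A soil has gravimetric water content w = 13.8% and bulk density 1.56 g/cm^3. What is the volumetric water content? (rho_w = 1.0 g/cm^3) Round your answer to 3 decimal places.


Step 1: theta = (w / 100) * BD / rho_w
Step 2: theta = (13.8 / 100) * 1.56 / 1.0
Step 3: theta = 0.138 * 1.56
Step 4: theta = 0.215

0.215


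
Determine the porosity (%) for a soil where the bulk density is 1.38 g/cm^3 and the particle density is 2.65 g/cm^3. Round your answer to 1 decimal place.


Step 1: Formula: n = 100 * (1 - BD / PD)
Step 2: n = 100 * (1 - 1.38 / 2.65)
Step 3: n = 100 * (1 - 0.52075)
Step 4: n = 47.9%

47.9


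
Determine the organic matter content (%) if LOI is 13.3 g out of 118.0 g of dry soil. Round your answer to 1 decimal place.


Step 1: OM% = 100 * LOI / sample mass
Step 2: OM = 100 * 13.3 / 118.0
Step 3: OM = 11.3%

11.3


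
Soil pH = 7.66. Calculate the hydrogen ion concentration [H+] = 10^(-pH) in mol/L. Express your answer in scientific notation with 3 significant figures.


Step 1: [H+] = 10^(-pH)
Step 2: [H+] = 10^(-7.66)
Step 3: [H+] = 2.19e-08 mol/L

2.19e-08


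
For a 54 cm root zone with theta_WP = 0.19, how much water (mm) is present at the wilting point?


Step 1: Water (mm) = theta_WP * depth * 10
Step 2: Water = 0.19 * 54 * 10
Step 3: Water = 102.6 mm

102.6


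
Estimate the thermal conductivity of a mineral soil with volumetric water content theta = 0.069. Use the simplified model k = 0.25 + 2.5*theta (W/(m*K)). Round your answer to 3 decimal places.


Step 1: k = 0.25 + 2.5 * theta
Step 2: k = 0.25 + 2.5 * 0.069
Step 3: k = 0.25 + 0.173
Step 4: k = 0.423 W/(m*K)

0.423


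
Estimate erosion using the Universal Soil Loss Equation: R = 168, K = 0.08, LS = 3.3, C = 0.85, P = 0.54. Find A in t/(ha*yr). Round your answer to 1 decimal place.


Step 1: A = R * K * LS * C * P
Step 2: R * K = 168 * 0.08 = 13.44
Step 3: (R*K) * LS = 13.44 * 3.3 = 44.352
Step 4: * C * P = 44.352 * 0.85 * 0.54 = 20.4
Step 5: A = 20.4 t/(ha*yr)

20.4


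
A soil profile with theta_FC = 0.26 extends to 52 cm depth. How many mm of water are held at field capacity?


Step 1: Water (mm) = theta_FC * depth (cm) * 10
Step 2: Water = 0.26 * 52 * 10
Step 3: Water = 135.2 mm

135.2


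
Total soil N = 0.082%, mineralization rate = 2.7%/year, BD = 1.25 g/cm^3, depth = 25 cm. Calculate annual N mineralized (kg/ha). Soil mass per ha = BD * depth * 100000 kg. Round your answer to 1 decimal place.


Step 1: Soil mass per ha = BD * depth * 100000 = 1.25 * 25 * 100000 = 3125000 kg
Step 2: Total N pool = soil mass * N%/100 = 3125000 * 0.082/100 = 2562.5 kg/ha
Step 3: N mineralized = N pool * rate%/100 = 2562.5 * 2.7/100 = 69.2 kg/ha/yr

69.2


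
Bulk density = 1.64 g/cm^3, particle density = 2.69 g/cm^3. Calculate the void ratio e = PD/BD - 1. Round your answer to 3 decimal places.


Step 1: e = PD / BD - 1
Step 2: e = 2.69 / 1.64 - 1
Step 3: e = 1.64024 - 1
Step 4: e = 0.64

0.64


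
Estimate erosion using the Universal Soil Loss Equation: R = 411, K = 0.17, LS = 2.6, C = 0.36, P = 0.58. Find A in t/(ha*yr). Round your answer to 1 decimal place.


Step 1: A = R * K * LS * C * P
Step 2: R * K = 411 * 0.17 = 69.87
Step 3: (R*K) * LS = 69.87 * 2.6 = 181.662
Step 4: * C * P = 181.662 * 0.36 * 0.58 = 37.9
Step 5: A = 37.9 t/(ha*yr)

37.9


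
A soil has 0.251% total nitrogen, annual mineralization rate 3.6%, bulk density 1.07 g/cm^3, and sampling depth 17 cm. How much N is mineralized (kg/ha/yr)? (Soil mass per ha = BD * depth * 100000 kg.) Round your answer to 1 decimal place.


Step 1: Soil mass per ha = BD * depth * 100000 = 1.07 * 17 * 100000 = 1819000 kg
Step 2: Total N pool = soil mass * N%/100 = 1819000 * 0.251/100 = 4565.69 kg/ha
Step 3: N mineralized = N pool * rate%/100 = 4565.69 * 3.6/100 = 164.4 kg/ha/yr

164.4


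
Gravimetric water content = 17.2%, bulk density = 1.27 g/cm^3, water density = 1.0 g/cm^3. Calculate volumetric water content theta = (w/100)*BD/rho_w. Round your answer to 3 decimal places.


Step 1: theta = (w / 100) * BD / rho_w
Step 2: theta = (17.2 / 100) * 1.27 / 1.0
Step 3: theta = 0.172 * 1.27
Step 4: theta = 0.218

0.218


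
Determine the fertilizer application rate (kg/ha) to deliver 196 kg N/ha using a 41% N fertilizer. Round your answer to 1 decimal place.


Step 1: Fertilizer rate = target N / (N content / 100)
Step 2: Rate = 196 / (41 / 100)
Step 3: Rate = 196 / 0.41
Step 4: Rate = 478.0 kg/ha

478.0


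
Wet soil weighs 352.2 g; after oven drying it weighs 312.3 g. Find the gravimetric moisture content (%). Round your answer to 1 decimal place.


Step 1: Water mass = wet - dry = 352.2 - 312.3 = 39.9 g
Step 2: w = 100 * water mass / dry mass
Step 3: w = 100 * 39.9 / 312.3 = 12.8%

12.8


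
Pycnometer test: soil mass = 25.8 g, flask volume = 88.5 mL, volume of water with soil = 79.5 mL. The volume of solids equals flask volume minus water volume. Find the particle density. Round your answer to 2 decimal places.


Step 1: Volume of solids = flask volume - water volume with soil
Step 2: V_solids = 88.5 - 79.5 = 9.0 mL
Step 3: Particle density = mass / V_solids = 25.8 / 9.0 = 2.87 g/cm^3

2.87


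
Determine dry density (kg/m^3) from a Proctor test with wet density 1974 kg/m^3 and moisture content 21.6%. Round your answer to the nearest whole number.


Step 1: Dry density = wet density / (1 + w/100)
Step 2: Dry density = 1974 / (1 + 21.6/100)
Step 3: Dry density = 1974 / 1.216
Step 4: Dry density = 1623 kg/m^3

1623


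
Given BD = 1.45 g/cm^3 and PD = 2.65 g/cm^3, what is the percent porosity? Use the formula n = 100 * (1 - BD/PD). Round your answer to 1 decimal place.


Step 1: Formula: n = 100 * (1 - BD / PD)
Step 2: n = 100 * (1 - 1.45 / 2.65)
Step 3: n = 100 * (1 - 0.54717)
Step 4: n = 45.3%

45.3


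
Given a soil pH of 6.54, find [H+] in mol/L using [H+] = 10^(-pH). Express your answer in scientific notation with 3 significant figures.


Step 1: [H+] = 10^(-pH)
Step 2: [H+] = 10^(-6.54)
Step 3: [H+] = 2.88e-07 mol/L

2.88e-07


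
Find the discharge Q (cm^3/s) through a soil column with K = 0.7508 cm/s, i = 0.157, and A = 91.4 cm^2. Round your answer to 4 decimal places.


Step 1: Apply Darcy's law: Q = K * i * A
Step 2: Q = 0.7508 * 0.157 * 91.4
Step 3: Q = 10.7738 cm^3/s

10.7738


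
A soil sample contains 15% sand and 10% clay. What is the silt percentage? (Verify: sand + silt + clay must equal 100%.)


Step 1: sand + silt + clay = 100%
Step 2: silt = 100 - sand - clay
Step 3: silt = 100 - 15 - 10
Step 4: silt = 75%

75


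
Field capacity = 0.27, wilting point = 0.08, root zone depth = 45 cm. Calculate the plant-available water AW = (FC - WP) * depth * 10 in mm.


Step 1: Available water = (FC - WP) * depth * 10
Step 2: AW = (0.27 - 0.08) * 45 * 10
Step 3: AW = 0.19 * 45 * 10
Step 4: AW = 85.5 mm

85.5


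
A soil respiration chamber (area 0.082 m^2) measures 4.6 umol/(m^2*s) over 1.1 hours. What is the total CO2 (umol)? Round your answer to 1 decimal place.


Step 1: Convert time to seconds: 1.1 hr * 3600 = 3960.0 s
Step 2: Total = flux * area * time_s
Step 3: Total = 4.6 * 0.082 * 3960.0
Step 4: Total = 1493.7 umol

1493.7


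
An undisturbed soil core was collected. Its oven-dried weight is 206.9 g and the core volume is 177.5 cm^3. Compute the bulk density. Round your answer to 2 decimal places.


Step 1: Identify the formula: BD = dry mass / volume
Step 2: Substitute values: BD = 206.9 / 177.5
Step 3: BD = 1.17 g/cm^3

1.17


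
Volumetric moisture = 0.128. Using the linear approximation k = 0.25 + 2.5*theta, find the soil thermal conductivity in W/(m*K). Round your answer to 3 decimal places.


Step 1: k = 0.25 + 2.5 * theta
Step 2: k = 0.25 + 2.5 * 0.128
Step 3: k = 0.25 + 0.32
Step 4: k = 0.57 W/(m*K)

0.57


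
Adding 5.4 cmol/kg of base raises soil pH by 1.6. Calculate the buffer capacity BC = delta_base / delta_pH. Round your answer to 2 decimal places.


Step 1: BC = change in base / change in pH
Step 2: BC = 5.4 / 1.6
Step 3: BC = 3.38 cmol/(kg*pH unit)

3.38


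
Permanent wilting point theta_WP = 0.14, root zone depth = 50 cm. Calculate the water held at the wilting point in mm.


Step 1: Water (mm) = theta_WP * depth * 10
Step 2: Water = 0.14 * 50 * 10
Step 3: Water = 70.0 mm

70.0


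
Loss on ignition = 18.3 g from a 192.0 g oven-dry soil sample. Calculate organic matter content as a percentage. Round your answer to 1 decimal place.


Step 1: OM% = 100 * LOI / sample mass
Step 2: OM = 100 * 18.3 / 192.0
Step 3: OM = 9.5%

9.5


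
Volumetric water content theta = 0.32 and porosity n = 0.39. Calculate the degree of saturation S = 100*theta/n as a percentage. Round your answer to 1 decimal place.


Step 1: S = 100 * theta_v / n
Step 2: S = 100 * 0.32 / 0.39
Step 3: S = 82.1%

82.1


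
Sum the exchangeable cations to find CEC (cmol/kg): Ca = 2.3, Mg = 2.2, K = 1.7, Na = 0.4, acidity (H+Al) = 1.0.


Step 1: CEC = Ca + Mg + K + Na + (H+Al)
Step 2: CEC = 2.3 + 2.2 + 1.7 + 0.4 + 1.0
Step 3: CEC = 7.6 cmol/kg

7.6


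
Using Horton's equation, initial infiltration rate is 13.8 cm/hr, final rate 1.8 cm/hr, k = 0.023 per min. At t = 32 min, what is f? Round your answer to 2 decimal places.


Step 1: f = fc + (f0 - fc) * exp(-k * t)
Step 2: exp(-0.023 * 32) = 0.479026
Step 3: f = 1.8 + (13.8 - 1.8) * 0.479026
Step 4: f = 1.8 + 12.0 * 0.479026
Step 5: f = 7.55 cm/hr

7.55


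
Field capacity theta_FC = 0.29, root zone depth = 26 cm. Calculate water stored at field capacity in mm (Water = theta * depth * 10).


Step 1: Water (mm) = theta_FC * depth (cm) * 10
Step 2: Water = 0.29 * 26 * 10
Step 3: Water = 75.4 mm

75.4


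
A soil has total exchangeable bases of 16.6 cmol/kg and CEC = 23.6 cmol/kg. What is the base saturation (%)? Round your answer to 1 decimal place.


Step 1: BS = 100 * (sum of bases) / CEC
Step 2: BS = 100 * 16.6 / 23.6
Step 3: BS = 70.3%

70.3


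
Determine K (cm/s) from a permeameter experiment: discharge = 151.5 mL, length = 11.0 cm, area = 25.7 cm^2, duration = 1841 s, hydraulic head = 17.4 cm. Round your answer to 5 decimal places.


Step 1: K = Q * L / (A * t * h)
Step 2: Numerator = 151.5 * 11.0 = 1666.5
Step 3: Denominator = 25.7 * 1841 * 17.4 = 823258.38
Step 4: K = 1666.5 / 823258.38 = 0.00202 cm/s

0.00202


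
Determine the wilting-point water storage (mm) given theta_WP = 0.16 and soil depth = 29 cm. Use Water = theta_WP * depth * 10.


Step 1: Water (mm) = theta_WP * depth * 10
Step 2: Water = 0.16 * 29 * 10
Step 3: Water = 46.4 mm

46.4


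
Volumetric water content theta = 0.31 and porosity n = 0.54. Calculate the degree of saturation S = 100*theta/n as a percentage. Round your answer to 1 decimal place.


Step 1: S = 100 * theta_v / n
Step 2: S = 100 * 0.31 / 0.54
Step 3: S = 57.4%

57.4


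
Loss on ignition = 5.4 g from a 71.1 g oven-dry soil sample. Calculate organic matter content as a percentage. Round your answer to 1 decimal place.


Step 1: OM% = 100 * LOI / sample mass
Step 2: OM = 100 * 5.4 / 71.1
Step 3: OM = 7.6%

7.6


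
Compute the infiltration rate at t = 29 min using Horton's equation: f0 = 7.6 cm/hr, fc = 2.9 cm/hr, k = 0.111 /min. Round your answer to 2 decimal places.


Step 1: f = fc + (f0 - fc) * exp(-k * t)
Step 2: exp(-0.111 * 29) = 0.039995
Step 3: f = 2.9 + (7.6 - 2.9) * 0.039995
Step 4: f = 2.9 + 4.7 * 0.039995
Step 5: f = 3.09 cm/hr

3.09


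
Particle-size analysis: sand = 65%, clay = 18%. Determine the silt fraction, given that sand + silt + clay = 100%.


Step 1: sand + silt + clay = 100%
Step 2: silt = 100 - sand - clay
Step 3: silt = 100 - 65 - 18
Step 4: silt = 17%

17


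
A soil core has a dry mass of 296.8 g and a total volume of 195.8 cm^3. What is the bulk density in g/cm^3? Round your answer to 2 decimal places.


Step 1: Identify the formula: BD = dry mass / volume
Step 2: Substitute values: BD = 296.8 / 195.8
Step 3: BD = 1.52 g/cm^3

1.52


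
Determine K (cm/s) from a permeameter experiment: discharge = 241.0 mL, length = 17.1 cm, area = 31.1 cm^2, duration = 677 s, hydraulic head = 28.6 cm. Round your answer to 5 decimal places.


Step 1: K = Q * L / (A * t * h)
Step 2: Numerator = 241.0 * 17.1 = 4121.1
Step 3: Denominator = 31.1 * 677 * 28.6 = 602164.42
Step 4: K = 4121.1 / 602164.42 = 0.00684 cm/s

0.00684


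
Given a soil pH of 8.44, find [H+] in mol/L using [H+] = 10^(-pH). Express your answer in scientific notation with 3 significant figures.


Step 1: [H+] = 10^(-pH)
Step 2: [H+] = 10^(-8.44)
Step 3: [H+] = 3.63e-09 mol/L

3.63e-09


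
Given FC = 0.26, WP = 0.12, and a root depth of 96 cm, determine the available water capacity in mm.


Step 1: Available water = (FC - WP) * depth * 10
Step 2: AW = (0.26 - 0.12) * 96 * 10
Step 3: AW = 0.14 * 96 * 10
Step 4: AW = 134.4 mm

134.4


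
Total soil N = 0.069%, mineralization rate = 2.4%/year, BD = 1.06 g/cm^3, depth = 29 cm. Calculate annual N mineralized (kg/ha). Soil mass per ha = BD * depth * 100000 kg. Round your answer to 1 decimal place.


Step 1: Soil mass per ha = BD * depth * 100000 = 1.06 * 29 * 100000 = 3074000 kg
Step 2: Total N pool = soil mass * N%/100 = 3074000 * 0.069/100 = 2121.06 kg/ha
Step 3: N mineralized = N pool * rate%/100 = 2121.06 * 2.4/100 = 50.9 kg/ha/yr

50.9


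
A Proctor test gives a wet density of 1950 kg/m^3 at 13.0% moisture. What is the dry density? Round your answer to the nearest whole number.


Step 1: Dry density = wet density / (1 + w/100)
Step 2: Dry density = 1950 / (1 + 13.0/100)
Step 3: Dry density = 1950 / 1.13
Step 4: Dry density = 1726 kg/m^3

1726


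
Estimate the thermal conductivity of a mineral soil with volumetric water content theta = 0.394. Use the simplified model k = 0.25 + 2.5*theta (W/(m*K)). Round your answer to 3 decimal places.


Step 1: k = 0.25 + 2.5 * theta
Step 2: k = 0.25 + 2.5 * 0.394
Step 3: k = 0.25 + 0.985
Step 4: k = 1.235 W/(m*K)

1.235


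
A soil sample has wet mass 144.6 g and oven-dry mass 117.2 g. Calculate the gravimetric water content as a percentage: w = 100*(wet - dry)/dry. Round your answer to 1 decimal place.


Step 1: Water mass = wet - dry = 144.6 - 117.2 = 27.4 g
Step 2: w = 100 * water mass / dry mass
Step 3: w = 100 * 27.4 / 117.2 = 23.4%

23.4


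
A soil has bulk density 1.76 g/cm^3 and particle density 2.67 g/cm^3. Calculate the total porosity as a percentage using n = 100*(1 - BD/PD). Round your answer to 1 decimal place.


Step 1: Formula: n = 100 * (1 - BD / PD)
Step 2: n = 100 * (1 - 1.76 / 2.67)
Step 3: n = 100 * (1 - 0.65918)
Step 4: n = 34.1%

34.1


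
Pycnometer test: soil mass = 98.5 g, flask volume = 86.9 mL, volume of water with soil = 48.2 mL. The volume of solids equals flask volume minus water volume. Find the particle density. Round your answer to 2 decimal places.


Step 1: Volume of solids = flask volume - water volume with soil
Step 2: V_solids = 86.9 - 48.2 = 38.7 mL
Step 3: Particle density = mass / V_solids = 98.5 / 38.7 = 2.55 g/cm^3

2.55


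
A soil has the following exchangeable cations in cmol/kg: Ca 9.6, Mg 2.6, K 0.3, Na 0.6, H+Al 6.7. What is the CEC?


Step 1: CEC = Ca + Mg + K + Na + (H+Al)
Step 2: CEC = 9.6 + 2.6 + 0.3 + 0.6 + 6.7
Step 3: CEC = 19.8 cmol/kg

19.8


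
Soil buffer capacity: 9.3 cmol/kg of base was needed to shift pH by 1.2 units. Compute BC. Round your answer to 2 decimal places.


Step 1: BC = change in base / change in pH
Step 2: BC = 9.3 / 1.2
Step 3: BC = 7.75 cmol/(kg*pH unit)

7.75


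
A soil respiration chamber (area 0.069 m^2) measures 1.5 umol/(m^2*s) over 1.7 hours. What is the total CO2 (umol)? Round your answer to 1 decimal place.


Step 1: Convert time to seconds: 1.7 hr * 3600 = 6120.0 s
Step 2: Total = flux * area * time_s
Step 3: Total = 1.5 * 0.069 * 6120.0
Step 4: Total = 633.4 umol

633.4


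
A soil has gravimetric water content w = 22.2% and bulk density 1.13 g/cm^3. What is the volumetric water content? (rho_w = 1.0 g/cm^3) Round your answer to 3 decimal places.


Step 1: theta = (w / 100) * BD / rho_w
Step 2: theta = (22.2 / 100) * 1.13 / 1.0
Step 3: theta = 0.222 * 1.13
Step 4: theta = 0.251

0.251


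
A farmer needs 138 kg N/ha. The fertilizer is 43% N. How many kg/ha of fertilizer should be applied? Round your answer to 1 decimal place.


Step 1: Fertilizer rate = target N / (N content / 100)
Step 2: Rate = 138 / (43 / 100)
Step 3: Rate = 138 / 0.43
Step 4: Rate = 320.9 kg/ha

320.9


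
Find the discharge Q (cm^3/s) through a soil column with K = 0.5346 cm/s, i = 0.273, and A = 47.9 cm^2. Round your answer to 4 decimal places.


Step 1: Apply Darcy's law: Q = K * i * A
Step 2: Q = 0.5346 * 0.273 * 47.9
Step 3: Q = 6.9908 cm^3/s

6.9908


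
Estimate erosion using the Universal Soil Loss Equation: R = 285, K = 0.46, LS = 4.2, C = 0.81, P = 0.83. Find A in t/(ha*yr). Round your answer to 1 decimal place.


Step 1: A = R * K * LS * C * P
Step 2: R * K = 285 * 0.46 = 131.1
Step 3: (R*K) * LS = 131.1 * 4.2 = 550.62
Step 4: * C * P = 550.62 * 0.81 * 0.83 = 370.2
Step 5: A = 370.2 t/(ha*yr)

370.2


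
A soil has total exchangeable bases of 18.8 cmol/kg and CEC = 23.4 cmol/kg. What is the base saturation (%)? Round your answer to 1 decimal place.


Step 1: BS = 100 * (sum of bases) / CEC
Step 2: BS = 100 * 18.8 / 23.4
Step 3: BS = 80.3%

80.3


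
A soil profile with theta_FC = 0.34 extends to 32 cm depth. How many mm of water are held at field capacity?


Step 1: Water (mm) = theta_FC * depth (cm) * 10
Step 2: Water = 0.34 * 32 * 10
Step 3: Water = 108.8 mm

108.8


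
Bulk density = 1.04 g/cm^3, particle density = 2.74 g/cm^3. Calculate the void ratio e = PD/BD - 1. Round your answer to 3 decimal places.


Step 1: e = PD / BD - 1
Step 2: e = 2.74 / 1.04 - 1
Step 3: e = 2.63462 - 1
Step 4: e = 1.635

1.635


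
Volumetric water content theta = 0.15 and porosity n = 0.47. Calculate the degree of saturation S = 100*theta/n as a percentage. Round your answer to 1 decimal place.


Step 1: S = 100 * theta_v / n
Step 2: S = 100 * 0.15 / 0.47
Step 3: S = 31.9%

31.9


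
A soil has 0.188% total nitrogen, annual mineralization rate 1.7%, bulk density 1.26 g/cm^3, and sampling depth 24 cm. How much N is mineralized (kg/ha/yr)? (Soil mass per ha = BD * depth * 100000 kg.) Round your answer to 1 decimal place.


Step 1: Soil mass per ha = BD * depth * 100000 = 1.26 * 24 * 100000 = 3024000 kg
Step 2: Total N pool = soil mass * N%/100 = 3024000 * 0.188/100 = 5685.12 kg/ha
Step 3: N mineralized = N pool * rate%/100 = 5685.12 * 1.7/100 = 96.6 kg/ha/yr

96.6


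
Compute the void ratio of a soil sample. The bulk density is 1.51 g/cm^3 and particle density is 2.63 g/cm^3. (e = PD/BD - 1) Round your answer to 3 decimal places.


Step 1: e = PD / BD - 1
Step 2: e = 2.63 / 1.51 - 1
Step 3: e = 1.74172 - 1
Step 4: e = 0.742

0.742


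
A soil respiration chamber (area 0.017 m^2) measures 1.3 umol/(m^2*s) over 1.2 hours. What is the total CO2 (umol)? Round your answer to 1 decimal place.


Step 1: Convert time to seconds: 1.2 hr * 3600 = 4320.0 s
Step 2: Total = flux * area * time_s
Step 3: Total = 1.3 * 0.017 * 4320.0
Step 4: Total = 95.5 umol

95.5


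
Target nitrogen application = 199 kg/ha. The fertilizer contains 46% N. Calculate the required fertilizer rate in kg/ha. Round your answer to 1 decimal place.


Step 1: Fertilizer rate = target N / (N content / 100)
Step 2: Rate = 199 / (46 / 100)
Step 3: Rate = 199 / 0.46
Step 4: Rate = 432.6 kg/ha

432.6


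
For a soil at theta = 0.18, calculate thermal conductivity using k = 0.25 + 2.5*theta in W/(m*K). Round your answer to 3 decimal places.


Step 1: k = 0.25 + 2.5 * theta
Step 2: k = 0.25 + 2.5 * 0.18
Step 3: k = 0.25 + 0.45
Step 4: k = 0.7 W/(m*K)

0.7


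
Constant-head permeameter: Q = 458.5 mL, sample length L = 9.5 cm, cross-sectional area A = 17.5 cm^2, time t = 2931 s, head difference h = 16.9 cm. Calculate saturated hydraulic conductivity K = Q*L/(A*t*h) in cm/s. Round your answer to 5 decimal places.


Step 1: K = Q * L / (A * t * h)
Step 2: Numerator = 458.5 * 9.5 = 4355.75
Step 3: Denominator = 17.5 * 2931 * 16.9 = 866843.25
Step 4: K = 4355.75 / 866843.25 = 0.00502 cm/s

0.00502


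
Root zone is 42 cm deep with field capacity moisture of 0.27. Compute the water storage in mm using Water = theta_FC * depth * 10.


Step 1: Water (mm) = theta_FC * depth (cm) * 10
Step 2: Water = 0.27 * 42 * 10
Step 3: Water = 113.4 mm

113.4
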